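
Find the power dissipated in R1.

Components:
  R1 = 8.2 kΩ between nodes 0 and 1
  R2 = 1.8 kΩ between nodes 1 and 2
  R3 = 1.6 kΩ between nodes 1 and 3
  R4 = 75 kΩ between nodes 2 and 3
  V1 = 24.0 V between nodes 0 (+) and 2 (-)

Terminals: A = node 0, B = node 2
Nodal analysis, taking node 2 as the 0 V reference.
Source V1 fixes V_0 = 24 V.
KCL at each unknown node (sum of currents leaving = 0; resistances in Ω):
  Node 1: (V_1 - 24)/8200 + (V_1 - 0)/1800 + (V_1 - V_3)/1600 = 0
  Node 3: (V_3 - V_1)/1600 + (V_3 - 0)/75000 = 0
Collecting terms (coefficients in siemens):
  0.001303·V_1 - 0.000625·V_3 = 0.002927
  0.0006383·V_3 - 0.000625·V_1 = 0
Determinant D = (0.001303)(0.0006383) - (-0.000625)(-0.000625) = 0.0000004408
V_1 = [(0.002927)(0.0006383) - (-0.000625)(0)]/D = 4.238 V
V_3 = [(0.001303)(0) - (0.002927)(-0.000625)]/D = 4.15 V
I_R1 = (V_0 - V_1)/R1 = (24 - 4.238)/8200 = 0.00241 A
P_R1 = I_R1² × R1 = (0.00241)² × 8200 = 0.04762 W

Final answer: 0.04762 W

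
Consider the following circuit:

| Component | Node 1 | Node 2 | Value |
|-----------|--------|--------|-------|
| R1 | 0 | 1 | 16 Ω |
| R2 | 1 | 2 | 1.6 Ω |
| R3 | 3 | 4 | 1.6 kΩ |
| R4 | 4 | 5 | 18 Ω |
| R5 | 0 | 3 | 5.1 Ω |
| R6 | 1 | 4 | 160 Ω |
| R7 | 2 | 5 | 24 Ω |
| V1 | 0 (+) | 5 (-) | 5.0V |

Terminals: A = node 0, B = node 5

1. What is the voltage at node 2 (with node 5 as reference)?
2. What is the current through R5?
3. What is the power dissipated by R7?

Nodal analysis, taking node 5 as the 0 V reference.
Source V1 fixes V_0 = 5 V.
KCL at each unknown node (sum of currents leaving = 0; resistances in Ω):
  Node 1: (V_1 - 5)/16 + (V_1 - V_2)/1.6 + (V_1 - V_4)/160 = 0
  Node 2: (V_2 - V_1)/1.6 + (V_2 - 0)/24 = 0
  Node 3: (V_3 - V_4)/1600 + (V_3 - 5)/5.1 = 0
  Node 4: (V_4 - V_3)/1600 + (V_4 - 0)/18 + (V_4 - V_1)/160 = 0
Collecting terms (coefficients in siemens):
  0.6937·V_1 - 0.625·V_2 - 0.00625·V_4 = 0.3125
  0.6667·V_2 - 0.625·V_1 = 0
  0.1967·V_3 - 0.000625·V_4 = 0.9804
  0.06243·V_4 - 0.00625·V_1 - 0.000625·V_3 = 0
Solving these 4 simultaneous equations (Gaussian elimination) gives:
  V_1 = 2.918 V, V_2 = 2.736 V, V_3 = 4.985 V, V_4 = 0.3421 V
Part 1:
  Read off the nodal solution: V_2 = 2.736 V
Part 2:
  I_R5 = (V_0 - V_3)/R5 = (5 - 4.985)/5.1 = 0.002902 A
  Magnitude: I_R5 = 0.002902 A
Part 3:
  I_R7 = (V_2 - V_5)/R7 = (2.736 - 0)/24 = 0.114 A
  P_R7 = I_R7² × R7 = (0.114)² × 24 = 0.3119 W

Final answers:
1. V_2 = 2.736 V
2. I_R5 = 0.002902 A
3. P_R7 = 0.3119 W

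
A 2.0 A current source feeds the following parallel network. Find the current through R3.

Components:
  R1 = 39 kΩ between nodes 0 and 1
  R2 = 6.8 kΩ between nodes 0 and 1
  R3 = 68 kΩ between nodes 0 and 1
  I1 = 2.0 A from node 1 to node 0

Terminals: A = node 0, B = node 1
All resistors sit directly between nodes 0 and 1, so they are in parallel and share one voltage V; the full source current 2 A splits among them.
1/R_par = 1/39000 + 1/6800 + 1/68000 = 0.0001874 S  =>  R_par = 5336 Ω
V = I × R_par = 2 × 5336 = 10670 V
I_R3 = V/R3 = 10670/68000 = 0.1569 A

Final answer: 0.1569 A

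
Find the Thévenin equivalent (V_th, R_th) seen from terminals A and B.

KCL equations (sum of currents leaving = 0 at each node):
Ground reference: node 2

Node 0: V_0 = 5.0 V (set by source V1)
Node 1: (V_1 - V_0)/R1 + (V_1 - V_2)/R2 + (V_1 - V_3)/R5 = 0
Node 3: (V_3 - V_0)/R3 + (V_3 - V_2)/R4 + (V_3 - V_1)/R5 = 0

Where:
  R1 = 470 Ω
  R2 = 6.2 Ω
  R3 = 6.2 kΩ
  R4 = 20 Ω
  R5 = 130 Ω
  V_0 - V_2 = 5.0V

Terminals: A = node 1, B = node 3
Step 1 — V_th is the open-circuit voltage V_A - V_B (nothing connected across the terminals).
Nodal analysis, taking node 2 as the 0 V reference.
Source V1 fixes V_0 = 5 V.
KCL at each unknown node (sum of currents leaving = 0; resistances in Ω):
  Node 1: (V_1 - 5)/470 + (V_1 - 0)/6.2 + (V_1 - V_3)/130 = 0
  Node 3: (V_3 - 5)/6200 + (V_3 - 0)/20 + (V_3 - V_1)/130 = 0
Collecting terms (coefficients in siemens):
  0.1711·V_1 - 0.007692·V_3 = 0.01064
  0.05785·V_3 - 0.007692·V_1 = 0.0008065
Determinant D = (0.1711)(0.05785) - (-0.007692)(-0.007692) = 0.00984
V_1 = [(0.01064)(0.05785) - (-0.007692)(0.0008065)]/D = 0.06318 V
V_3 = [(0.1711)(0.0008065) - (0.01064)(-0.007692)]/D = 0.02234 V
V_th = V_1 - V_3 = 0.06318 - 0.02234 = 0.04084 V
Step 2 — R_th: zero the source — replace V1 by a short circuit (node 2 merges into node 0) — and find the resistance seen between A (node 1) and B (node 3).
Reduce the network between node 1 (A) and node 3 (B) by series/parallel combination:
  Rp1 = R1 ‖ R2 (parallel, both between nodes 0 and 1) = 1/(1/470 + 1/6.2) = 6.119 Ω
  Rp2 = R3 ‖ R4 (parallel, both between nodes 0 and 3) = 1/(1/6200 + 1/20) = 19.94 Ω
  Rs1 = Rp1 + Rp2 (series, joined only at node 0) = 6.119 + 19.94 = 26.05 Ω
  Rp3 = R5 ‖ Rs1 (parallel, both between nodes 1 and 3) = 1/(1/130 + 1/26.05) = 21.7 Ω
R_th = 21.7 Ω

Final answer: V_th = 0.04084 V, R_th = 21.7 Ω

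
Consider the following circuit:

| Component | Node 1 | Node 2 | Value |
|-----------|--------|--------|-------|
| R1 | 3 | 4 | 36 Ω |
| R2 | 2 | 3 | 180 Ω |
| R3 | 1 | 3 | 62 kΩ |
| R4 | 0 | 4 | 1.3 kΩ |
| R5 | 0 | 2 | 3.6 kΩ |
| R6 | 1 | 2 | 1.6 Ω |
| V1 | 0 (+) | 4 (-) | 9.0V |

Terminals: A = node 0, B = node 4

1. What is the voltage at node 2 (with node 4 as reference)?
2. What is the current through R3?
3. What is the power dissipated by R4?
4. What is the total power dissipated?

Nodal analysis, taking node 4 as the 0 V reference.
Source V1 fixes V_0 = 9 V.
KCL at each unknown node (sum of currents leaving = 0; resistances in Ω):
  Node 1: (V_1 - V_3)/62000 + (V_1 - V_2)/1.6 = 0
  Node 2: (V_2 - V_3)/180 + (V_2 - 9)/3600 + (V_2 - V_1)/1.6 = 0
  Node 3: (V_3 - 0)/36 + (V_3 - V_2)/180 + (V_3 - V_1)/62000 = 0
Collecting terms (coefficients in siemens):
  0.625·V_1 - 0.625·V_2 - 0.00001613·V_3 = 0
  0.6308·V_2 - 0.625·V_1 - 0.005556·V_3 = 0.0025
  0.03335·V_3 - 0.00001613·V_1 - 0.005556·V_2 = 0
Solving these 3 simultaneous equations (Gaussian elimination) gives:
  V_1 = 0.5083 V, V_2 = 0.5083 V, V_3 = 0.08492 V
Part 1:
  Read off the nodal solution: V_2 = 0.5083 V
Part 2:
  I_R3 = (V_1 - V_3)/R3 = (0.5083 - 0.08492)/62000 = 0.000006828 A
  Magnitude: I_R3 = 0.000006828 A
Part 3:
  I_R4 = (V_0 - V_4)/R4 = (9 - 0)/1300 = 0.006923 A
  P_R4 = I_R4² × R4 = (0.006923)² × 1300 = 0.06231 W
Part 4:
  Power in each resistor, P = (ΔV)²/R:
    P_R1 = (0.08492 - 0)²/36 = 0.0002003 W
    P_R2 = (0.5083 - 0.08492)²/180 = 0.0009957 W
    P_R3 = (0.5083 - 0.08492)²/62000 = 0.000002891 W
    P_R4 = (9 - 0)²/1300 = 0.06231 W
    P_R5 = (9 - 0.5083)²/3600 = 0.02003 W
    P_R6 = (0.5083 - 0.5083)²/1.6 = 0.0000000000746 W
  P_total = P_R1 + P_R2 + P_R3 + P_R4 + P_R5 + P_R6 = 0.08354 W

Final answers:
1. V_2 = 0.5083 V
2. I_R3 = 6.828e-06 A
3. P_R4 = 0.06231 W
4. P_total = 0.08354 W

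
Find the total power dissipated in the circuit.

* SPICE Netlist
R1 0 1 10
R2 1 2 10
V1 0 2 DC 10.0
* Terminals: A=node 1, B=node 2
Nodal analysis, taking node 2 as the 0 V reference.
Source V1 fixes V_0 = 10 V.
KCL at each unknown node (sum of currents leaving = 0; resistances in Ω):
  Node 1: (V_1 - 10)/10 + (V_1 - 0)/10 = 0
Collecting terms: 0.2 × V_1 = 1  =>  V_1 = 5 V
Power in each resistor, P = (ΔV)²/R:
  P_R1 = (10 - 5)²/10 = 2.5 W
  P_R2 = (5 - 0)²/10 = 2.5 W
P_total = P_R1 + P_R2 = 5 W

Final answer: 5 W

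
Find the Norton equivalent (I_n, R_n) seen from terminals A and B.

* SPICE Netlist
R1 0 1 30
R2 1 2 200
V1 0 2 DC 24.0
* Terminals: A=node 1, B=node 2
Find the Thévenin equivalent first; then I_n = V_th/R_th and R_n = R_th.
Step 1 — V_th is the open-circuit voltage V_A - V_B (nothing connected across the terminals).
Nodal analysis, taking node 2 as the 0 V reference.
Source V1 fixes V_0 = 24 V.
KCL at each unknown node (sum of currents leaving = 0; resistances in Ω):
  Node 1: (V_1 - 24)/30 + (V_1 - 0)/200 = 0
Collecting terms: 0.03833 × V_1 = 0.8  =>  V_1 = 20.87 V
V_th = V_1 - V_2 = 20.87 - 0 = 20.87 V
Step 2 — R_th: zero the source — replace V1 by a short circuit (node 2 merges into node 0) — and find the resistance seen between A (node 1) and B (node 0).
Reduce the network between node 1 (A) and node 0 (B) by series/parallel combination:
  Rp1 = R1 ‖ R2 (parallel, both between nodes 0 and 1) = 1/(1/30 + 1/200) = 26.09 Ω
R_th = 26.09 Ω
I_n = V_th/R_th = 20.87/26.09 = 0.8 A, and R_n = R_th = 26.09 Ω

Final answer: I_n = 0.8 A, R_n = 26.09 Ω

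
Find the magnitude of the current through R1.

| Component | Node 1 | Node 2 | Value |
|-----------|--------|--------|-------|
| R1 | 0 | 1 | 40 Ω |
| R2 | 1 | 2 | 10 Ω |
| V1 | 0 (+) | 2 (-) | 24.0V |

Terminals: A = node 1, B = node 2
Nodal analysis, taking node 2 as the 0 V reference.
Source V1 fixes V_0 = 24 V.
KCL at each unknown node (sum of currents leaving = 0; resistances in Ω):
  Node 1: (V_1 - 24)/40 + (V_1 - 0)/10 = 0
Collecting terms: 0.125 × V_1 = 0.6  =>  V_1 = 4.8 V
I_R1 = (V_0 - V_1)/R1 = (24 - 4.8)/40 = 0.48 A
|I_R1| = 0.48 A

Final answer: |I_R1| = 0.48 A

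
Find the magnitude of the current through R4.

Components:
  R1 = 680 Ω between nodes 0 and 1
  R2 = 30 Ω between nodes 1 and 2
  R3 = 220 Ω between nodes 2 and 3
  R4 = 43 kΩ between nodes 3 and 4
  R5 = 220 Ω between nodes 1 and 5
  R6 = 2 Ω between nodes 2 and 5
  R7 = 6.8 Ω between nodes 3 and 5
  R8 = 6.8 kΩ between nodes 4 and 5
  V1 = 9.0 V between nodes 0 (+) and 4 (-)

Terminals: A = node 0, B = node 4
Nodal analysis, taking node 4 as the 0 V reference.
Source V1 fixes V_0 = 9 V.
KCL at each unknown node (sum of currents leaving = 0; resistances in Ω):
  Node 1: (V_1 - 9)/680 + (V_1 - V_2)/30 + (V_1 - V_5)/220 = 0
  Node 2: (V_2 - V_1)/30 + (V_2 - V_3)/220 + (V_2 - V_5)/2 = 0
  Node 3: (V_3 - V_2)/220 + (V_3 - 0)/43000 + (V_3 - V_5)/6.8 = 0
  Node 5: (V_5 - V_1)/220 + (V_5 - V_2)/2 + (V_5 - V_3)/6.8 + (V_5 - 0)/6800 = 0
Collecting terms (coefficients in siemens):
  0.03935·V_1 - 0.03333·V_2 - 0.004545·V_5 = 0.01324
  0.5379·V_2 - 0.03333·V_1 - 0.004545·V_3 - 0.5·V_5 = 0
  0.1516·V_3 - 0.004545·V_2 - 0.1471·V_5 = 0
  0.6518·V_5 - 0.004545·V_1 - 0.5·V_2 - 0.1471·V_3 = 0
Solving these 4 simultaneous equations (Gaussian elimination) gives:
  V_1 = 8.07 V, V_2 = 8.034 V, V_3 = 8.03 V, V_5 = 8.032 V
I_R4 = (V_3 - V_4)/R4 = (8.03 - 0)/43000 = 0.0001868 A
|I_R4| = 0.0001868 A

Final answer: |I_R4| = 0.0001868 A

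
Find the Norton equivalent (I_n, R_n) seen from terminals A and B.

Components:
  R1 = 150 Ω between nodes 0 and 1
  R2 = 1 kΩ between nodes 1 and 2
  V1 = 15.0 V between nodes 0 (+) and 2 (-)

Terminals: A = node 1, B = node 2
Find the Thévenin equivalent first; then I_n = V_th/R_th and R_n = R_th.
Step 1 — V_th is the open-circuit voltage V_A - V_B (nothing connected across the terminals).
Nodal analysis, taking node 2 as the 0 V reference.
Source V1 fixes V_0 = 15 V.
KCL at each unknown node (sum of currents leaving = 0; resistances in Ω):
  Node 1: (V_1 - 15)/150 + (V_1 - 0)/1000 = 0
Collecting terms: 0.007667 × V_1 = 0.1  =>  V_1 = 13.04 V
V_th = V_1 - V_2 = 13.04 - 0 = 13.04 V
Step 2 — R_th: zero the source — replace V1 by a short circuit (node 2 merges into node 0) — and find the resistance seen between A (node 1) and B (node 0).
Reduce the network between node 1 (A) and node 0 (B) by series/parallel combination:
  Rp1 = R1 ‖ R2 (parallel, both between nodes 0 and 1) = 1/(1/150 + 1/1000) = 130.4 Ω
R_th = 130.4 Ω
I_n = V_th/R_th = 13.04/130.4 = 0.1 A, and R_n = R_th = 130.4 Ω

Final answer: I_n = 0.1 A, R_n = 130.4 Ω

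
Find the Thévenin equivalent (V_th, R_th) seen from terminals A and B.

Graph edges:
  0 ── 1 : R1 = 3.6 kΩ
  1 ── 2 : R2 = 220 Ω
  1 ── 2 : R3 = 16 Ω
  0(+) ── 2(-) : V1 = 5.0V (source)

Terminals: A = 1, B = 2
Step 1 — V_th is the open-circuit voltage V_A - V_B (nothing connected across the terminals).
Nodal analysis, taking node 2 as the 0 V reference.
Source V1 fixes V_0 = 5 V.
KCL at each unknown node (sum of currents leaving = 0; resistances in Ω):
  Node 1: (V_1 - 5)/3600 + (V_1 - 0)/220 + (V_1 - 0)/16 = 0
Collecting terms: 0.06732 × V_1 = 0.001389  =>  V_1 = 0.02063 V
V_th = V_1 - V_2 = 0.02063 - 0 = 0.02063 V
Step 2 — R_th: zero the source — replace V1 by a short circuit (node 2 merges into node 0) — and find the resistance seen between A (node 1) and B (node 0).
Reduce the network between node 1 (A) and node 0 (B) by series/parallel combination:
  Rp1 = R1 ‖ R2 ‖ R3 (parallel, all between nodes 0 and 1) = 1/(1/3600 + 1/220 + 1/16) = 14.85 Ω
R_th = 14.85 Ω

Final answer: V_th = 0.02063 V, R_th = 14.85 Ω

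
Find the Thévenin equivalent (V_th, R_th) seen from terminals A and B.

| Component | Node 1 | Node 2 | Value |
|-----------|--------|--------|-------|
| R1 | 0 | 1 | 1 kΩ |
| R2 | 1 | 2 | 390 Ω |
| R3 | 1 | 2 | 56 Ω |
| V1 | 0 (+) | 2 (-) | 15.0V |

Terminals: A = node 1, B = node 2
Step 1 — V_th is the open-circuit voltage V_A - V_B (nothing connected across the terminals).
Nodal analysis, taking node 2 as the 0 V reference.
Source V1 fixes V_0 = 15 V.
KCL at each unknown node (sum of currents leaving = 0; resistances in Ω):
  Node 1: (V_1 - 15)/1000 + (V_1 - 0)/390 + (V_1 - 0)/56 = 0
Collecting terms: 0.02142 × V_1 = 0.015  =>  V_1 = 0.7002 V
V_th = V_1 - V_2 = 0.7002 - 0 = 0.7002 V
Step 2 — R_th: zero the source — replace V1 by a short circuit (node 2 merges into node 0) — and find the resistance seen between A (node 1) and B (node 0).
Reduce the network between node 1 (A) and node 0 (B) by series/parallel combination:
  Rp1 = R1 ‖ R2 ‖ R3 (parallel, all between nodes 0 and 1) = 1/(1/1000 + 1/390 + 1/56) = 46.68 Ω
R_th = 46.68 Ω

Final answer: V_th = 0.7002 V, R_th = 46.68 Ω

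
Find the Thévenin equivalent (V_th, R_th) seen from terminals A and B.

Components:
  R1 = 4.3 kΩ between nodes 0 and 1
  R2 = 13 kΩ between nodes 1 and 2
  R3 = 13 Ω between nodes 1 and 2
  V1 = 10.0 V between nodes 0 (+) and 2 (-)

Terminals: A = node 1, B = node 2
Step 1 — V_th is the open-circuit voltage V_A - V_B (nothing connected across the terminals).
Nodal analysis, taking node 2 as the 0 V reference.
Source V1 fixes V_0 = 10 V.
KCL at each unknown node (sum of currents leaving = 0; resistances in Ω):
  Node 1: (V_1 - 10)/4300 + (V_1 - 0)/13000 + (V_1 - 0)/13 = 0
Collecting terms: 0.07723 × V_1 = 0.002326  =>  V_1 = 0.03011 V
V_th = V_1 - V_2 = 0.03011 - 0 = 0.03011 V
Step 2 — R_th: zero the source — replace V1 by a short circuit (node 2 merges into node 0) — and find the resistance seen between A (node 1) and B (node 0).
Reduce the network between node 1 (A) and node 0 (B) by series/parallel combination:
  Rp1 = R1 ‖ R2 ‖ R3 (parallel, all between nodes 0 and 1) = 1/(1/4300 + 1/13000 + 1/13) = 12.95 Ω
R_th = 12.95 Ω

Final answer: V_th = 0.03011 V, R_th = 12.95 Ω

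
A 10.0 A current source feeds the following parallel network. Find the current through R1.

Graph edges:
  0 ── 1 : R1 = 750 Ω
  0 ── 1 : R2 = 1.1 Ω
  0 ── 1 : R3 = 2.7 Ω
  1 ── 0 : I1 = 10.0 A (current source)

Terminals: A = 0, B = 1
All resistors sit directly between nodes 0 and 1, so they are in parallel and share one voltage V; the full source current 10 A splits among them.
1/R_par = 1/750 + 1/1.1 + 1/2.7 = 1.281 S  =>  R_par = 0.7808 Ω
V = I × R_par = 10 × 0.7808 = 7.808 V
I_R1 = V/R1 = 7.808/750 = 0.01041 A

Final answer: 0.01041 A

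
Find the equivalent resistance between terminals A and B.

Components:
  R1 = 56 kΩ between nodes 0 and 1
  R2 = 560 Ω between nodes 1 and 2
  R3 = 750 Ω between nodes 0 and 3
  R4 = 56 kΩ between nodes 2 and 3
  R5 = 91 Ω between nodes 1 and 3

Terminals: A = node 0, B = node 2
The network is not a plain series/parallel combination. Inject a 1 A test current into terminal A (node 0) and return it from terminal B (node 2); then R_eq = V_A / (1 A).
Nodal analysis, taking node 2 as the 0 V reference.
Current source I_test pushes 1 A into node 0 and draws it out of node 2.
KCL at each unknown node (sum of currents leaving = 0; resistances in Ω):
  Node 0: (V_0 - V_1)/56000 + (V_0 - V_3)/750 - 1 = 0
  Node 1: (V_1 - V_0)/56000 + (V_1 - 0)/560 + (V_1 - V_3)/91 = 0
  Node 3: (V_3 - V_0)/750 + (V_3 - V_1)/91 + (V_3 - 0)/56000 = 0
Collecting terms (coefficients in siemens):
  0.001351·V_0 - 0.00001786·V_1 - 0.001333·V_3 = 1
  0.01279·V_1 - 0.00001786·V_0 - 0.01099·V_3 = 0
  0.01234·V_3 - 0.001333·V_0 - 0.01099·V_1 = 0
Solving these 3 simultaneous equations (Gaussian elimination) gives:
  V_0 = 1381 V, V_1 = 553.6 V, V_3 = 642.2 V
R_eq = V_0 / 1 A = 1381 Ω = 1.381 kΩ

Final answer: 1.381 kΩ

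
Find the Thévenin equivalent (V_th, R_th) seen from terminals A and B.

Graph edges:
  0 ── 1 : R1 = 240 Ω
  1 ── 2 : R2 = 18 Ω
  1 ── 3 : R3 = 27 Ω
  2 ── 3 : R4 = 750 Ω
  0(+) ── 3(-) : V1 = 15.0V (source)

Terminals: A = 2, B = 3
Step 1 — V_th is the open-circuit voltage V_A - V_B (nothing connected across the terminals).
Nodal analysis, taking node 3 as the 0 V reference.
Source V1 fixes V_0 = 15 V.
KCL at each unknown node (sum of currents leaving = 0; resistances in Ω):
  Node 1: (V_1 - 15)/240 + (V_1 - V_2)/18 + (V_1 - 0)/27 = 0
  Node 2: (V_2 - V_1)/18 + (V_2 - 0)/750 = 0
Collecting terms (coefficients in siemens):
  0.09676·V_1 - 0.05556·V_2 = 0.0625
  0.05689·V_2 - 0.05556·V_1 = 0
Determinant D = (0.09676)(0.05689) - (-0.05556)(-0.05556) = 0.002418
V_1 = [(0.0625)(0.05689) - (-0.05556)(0)]/D = 1.47 V
V_2 = [(0.09676)(0) - (0.0625)(-0.05556)]/D = 1.436 V
V_th = V_2 - V_3 = 1.436 - 0 = 1.436 V
Step 2 — R_th: zero the source — replace V1 by a short circuit (node 3 merges into node 0) — and find the resistance seen between A (node 2) and B (node 0).
Reduce the network between node 2 (A) and node 0 (B) by series/parallel combination:
  Rp1 = R1 ‖ R3 (parallel, both between nodes 0 and 1) = 1/(1/240 + 1/27) = 24.27 Ω
  Rs1 = R2 + Rp1 (series, joined only at node 1) = 18 + 24.27 = 42.27 Ω
  Rp2 = R4 ‖ Rs1 (parallel, both between nodes 0 and 2) = 1/(1/750 + 1/42.27) = 40.01 Ω
R_th = 40.01 Ω

Final answer: V_th = 1.436 V, R_th = 40.01 Ω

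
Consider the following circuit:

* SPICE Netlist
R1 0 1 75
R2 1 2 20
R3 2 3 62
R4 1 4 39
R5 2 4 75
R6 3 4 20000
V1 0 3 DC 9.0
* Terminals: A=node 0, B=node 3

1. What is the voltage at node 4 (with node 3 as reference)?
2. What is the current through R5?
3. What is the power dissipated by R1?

Nodal analysis, taking node 3 as the 0 V reference.
Source V1 fixes V_0 = 9 V.
KCL at each unknown node (sum of currents leaving = 0; resistances in Ω):
  Node 1: (V_1 - 9)/75 + (V_1 - V_2)/20 + (V_1 - V_4)/39 = 0
  Node 2: (V_2 - V_1)/20 + (V_2 - 0)/62 + (V_2 - V_4)/75 = 0
  Node 4: (V_4 - V_1)/39 + (V_4 - V_2)/75 + (V_4 - 0)/20000 = 0
Collecting terms (coefficients in siemens):
  0.08897·V_1 - 0.05·V_2 - 0.02564·V_4 = 0.12
  0.07946·V_2 - 0.05·V_1 - 0.01333·V_4 = 0
  0.03902·V_4 - 0.02564·V_1 - 0.01333·V_2 = 0
Solving these 3 simultaneous equations (Gaussian elimination) gives:
  V_1 = 4.61 V, V_2 = 3.616 V, V_4 = 4.264 V
Part 1:
  Read off the nodal solution: V_4 = 4.264 V
Part 2:
  I_R5 = (V_2 - V_4)/R5 = (3.616 - 4.264)/75 = -0.008643 A
  Magnitude: I_R5 = 0.008643 A
Part 3:
  I_R1 = (V_0 - V_1)/R1 = (9 - 4.61)/75 = 0.05854 A
  P_R1 = I_R1² × R1 = (0.05854)² × 75 = 0.257 W

Final answers:
1. V_4 = 4.264 V
2. I_R5 = 0.008643 A
3. P_R1 = 0.257 W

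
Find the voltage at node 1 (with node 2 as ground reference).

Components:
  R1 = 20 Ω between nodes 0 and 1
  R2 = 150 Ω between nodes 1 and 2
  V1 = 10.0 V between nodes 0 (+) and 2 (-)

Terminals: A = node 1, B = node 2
Nodal analysis, taking node 2 as the 0 V reference.
Source V1 fixes V_0 = 10 V.
KCL at each unknown node (sum of currents leaving = 0; resistances in Ω):
  Node 1: (V_1 - 10)/20 + (V_1 - 0)/150 = 0
Collecting terms: 0.05667 × V_1 = 0.5  =>  V_1 = 8.824 V
The requested potential is V_1 = 8.824 V.

Final answer: V_1 = 8.824 V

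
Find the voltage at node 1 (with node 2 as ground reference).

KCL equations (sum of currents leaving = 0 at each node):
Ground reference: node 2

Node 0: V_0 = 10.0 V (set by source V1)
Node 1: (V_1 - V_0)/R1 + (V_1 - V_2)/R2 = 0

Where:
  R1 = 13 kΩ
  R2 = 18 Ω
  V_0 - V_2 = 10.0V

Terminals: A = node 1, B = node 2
Nodal analysis, taking node 2 as the 0 V reference.
Source V1 fixes V_0 = 10 V.
KCL at each unknown node (sum of currents leaving = 0; resistances in Ω):
  Node 1: (V_1 - 10)/13000 + (V_1 - 0)/18 = 0
Collecting terms: 0.05563 × V_1 = 0.0007692  =>  V_1 = 0.01383 V
The requested potential is V_1 = 0.01383 V.

Final answer: V_1 = 0.01383 V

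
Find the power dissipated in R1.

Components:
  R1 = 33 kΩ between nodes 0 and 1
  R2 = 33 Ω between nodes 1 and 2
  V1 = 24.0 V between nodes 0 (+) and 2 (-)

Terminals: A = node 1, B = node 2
Nodal analysis, taking node 2 as the 0 V reference.
Source V1 fixes V_0 = 24 V.
KCL at each unknown node (sum of currents leaving = 0; resistances in Ω):
  Node 1: (V_1 - 24)/33000 + (V_1 - 0)/33 = 0
Collecting terms: 0.03033 × V_1 = 0.0007273  =>  V_1 = 0.02398 V
I_R1 = (V_0 - V_1)/R1 = (24 - 0.02398)/33000 = 0.0007265 A
P_R1 = I_R1² × R1 = (0.0007265)² × 33000 = 0.01742 W

Final answer: 0.01742 W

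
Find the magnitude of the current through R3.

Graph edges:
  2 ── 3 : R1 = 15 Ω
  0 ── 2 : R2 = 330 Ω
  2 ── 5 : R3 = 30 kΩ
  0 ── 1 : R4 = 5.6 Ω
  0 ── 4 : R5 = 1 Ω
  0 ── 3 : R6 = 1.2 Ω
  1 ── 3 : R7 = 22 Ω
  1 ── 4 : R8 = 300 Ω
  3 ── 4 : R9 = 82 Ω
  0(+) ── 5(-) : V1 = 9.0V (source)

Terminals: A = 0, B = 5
Nodal analysis, taking node 5 as the 0 V reference.
Source V1 fixes V_0 = 9 V.
KCL at each unknown node (sum of currents leaving = 0; resistances in Ω):
  Node 1: (V_1 - 9)/5.6 + (V_1 - V_3)/22 + (V_1 - V_4)/300 = 0
  Node 2: (V_2 - V_3)/15 + (V_2 - 9)/330 + (V_2 - 0)/30000 = 0
  Node 3: (V_3 - V_2)/15 + (V_3 - 9)/1.2 + (V_3 - V_1)/22 + (V_3 - V_4)/82 = 0
  Node 4: (V_4 - 9)/1 + (V_4 - V_1)/300 + (V_4 - V_3)/82 = 0
Collecting terms (coefficients in siemens):
  0.2274·V_1 - 0.04545·V_3 - 0.003333·V_4 = 1.607
  0.06973·V_2 - 0.06667·V_3 = 0.02727
  0.9576·V_3 - 0.04545·V_1 - 0.06667·V_2 - 0.0122·V_4 = 7.5
  1.016·V_4 - 0.003333·V_1 - 0.0122·V_3 = 9
Solving these 4 simultaneous equations (Gaussian elimination) gives:
  V_1 = 9 V, V_2 = 8.995 V, V_3 = 9 V, V_4 = 9 V
I_R3 = (V_2 - V_5)/R3 = (8.995 - 0)/30000 = 0.0002998 A
|I_R3| = 0.0002998 A

Final answer: |I_R3| = 0.0002998 A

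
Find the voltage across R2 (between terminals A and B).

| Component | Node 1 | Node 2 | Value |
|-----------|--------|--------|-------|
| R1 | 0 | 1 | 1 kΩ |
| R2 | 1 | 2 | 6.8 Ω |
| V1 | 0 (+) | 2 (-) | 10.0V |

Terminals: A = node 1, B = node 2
R1 and R2 are in series across V1 (node 0 → node 1 → node 2), and the output A–B is taken across R2, so this is a voltage divider.
Series current: I = V1/(R1 + R2) = 10/(1000 + 6.8) = 10/1007 = 0.009932 A
V_R2 = I × R2 = V1 × R2/(R1 + R2) = 10 × 6.8/1007 = 0.06754 V

Final answer: 0.06754 V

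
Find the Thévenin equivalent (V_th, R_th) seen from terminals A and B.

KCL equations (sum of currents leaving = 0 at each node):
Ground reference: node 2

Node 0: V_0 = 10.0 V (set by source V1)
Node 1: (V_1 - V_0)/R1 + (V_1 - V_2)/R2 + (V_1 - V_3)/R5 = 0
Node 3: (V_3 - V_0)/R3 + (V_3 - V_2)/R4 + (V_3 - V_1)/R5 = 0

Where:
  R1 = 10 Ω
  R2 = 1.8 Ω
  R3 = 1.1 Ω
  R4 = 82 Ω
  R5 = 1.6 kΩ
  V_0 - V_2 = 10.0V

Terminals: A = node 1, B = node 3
Step 1 — V_th is the open-circuit voltage V_A - V_B (nothing connected across the terminals).
Nodal analysis, taking node 2 as the 0 V reference.
Source V1 fixes V_0 = 10 V.
KCL at each unknown node (sum of currents leaving = 0; resistances in Ω):
  Node 1: (V_1 - 10)/10 + (V_1 - 0)/1.8 + (V_1 - V_3)/1600 = 0
  Node 3: (V_3 - 10)/1.1 + (V_3 - 0)/82 + (V_3 - V_1)/1600 = 0
Collecting terms (coefficients in siemens):
  0.6562·V_1 - 0.000625·V_3 = 1
  0.9219·V_3 - 0.000625·V_1 = 9.091
Determinant D = (0.6562)(0.9219) - (-0.000625)(-0.000625) = 0.6049
V_1 = [(1)(0.9219) - (-0.000625)(9.091)]/D = 1.533 V
V_3 = [(0.6562)(9.091) - (1)(-0.000625)]/D = 9.862 V
V_th = V_1 - V_3 = 1.533 - 9.862 = -8.329 V
Step 2 — R_th: zero the source — replace V1 by a short circuit (node 2 merges into node 0) — and find the resistance seen between A (node 1) and B (node 3).
Reduce the network between node 1 (A) and node 3 (B) by series/parallel combination:
  Rp1 = R1 ‖ R2 (parallel, both between nodes 0 and 1) = 1/(1/10 + 1/1.8) = 1.525 Ω
  Rp2 = R3 ‖ R4 (parallel, both between nodes 0 and 3) = 1/(1/1.1 + 1/82) = 1.085 Ω
  Rs1 = Rp1 + Rp2 (series, joined only at node 0) = 1.525 + 1.085 = 2.611 Ω
  Rp3 = R5 ‖ Rs1 (parallel, both between nodes 1 and 3) = 1/(1/1600 + 1/2.611) = 2.607 Ω
R_th = 2.607 Ω

Final answer: V_th = -8.329 V, R_th = 2.607 Ω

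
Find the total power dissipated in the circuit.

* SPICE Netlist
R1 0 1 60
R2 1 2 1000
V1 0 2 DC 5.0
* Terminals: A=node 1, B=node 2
Nodal analysis, taking node 2 as the 0 V reference.
Source V1 fixes V_0 = 5 V.
KCL at each unknown node (sum of currents leaving = 0; resistances in Ω):
  Node 1: (V_1 - 5)/60 + (V_1 - 0)/1000 = 0
Collecting terms: 0.01767 × V_1 = 0.08333  =>  V_1 = 4.717 V
Power in each resistor, P = (ΔV)²/R:
  P_R1 = (5 - 4.717)²/60 = 0.001335 W
  P_R2 = (4.717 - 0)²/1000 = 0.02225 W
P_total = P_R1 + P_R2 = 0.02358 W

Final answer: 0.02358 W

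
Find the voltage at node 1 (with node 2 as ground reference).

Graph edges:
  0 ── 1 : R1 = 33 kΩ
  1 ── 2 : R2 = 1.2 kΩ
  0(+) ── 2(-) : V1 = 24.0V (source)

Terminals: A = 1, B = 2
Nodal analysis, taking node 2 as the 0 V reference.
Source V1 fixes V_0 = 24 V.
KCL at each unknown node (sum of currents leaving = 0; resistances in Ω):
  Node 1: (V_1 - 24)/33000 + (V_1 - 0)/1200 = 0
Collecting terms: 0.0008636 × V_1 = 0.0007273  =>  V_1 = 0.8421 V
The requested potential is V_1 = 0.8421 V.

Final answer: V_1 = 0.8421 V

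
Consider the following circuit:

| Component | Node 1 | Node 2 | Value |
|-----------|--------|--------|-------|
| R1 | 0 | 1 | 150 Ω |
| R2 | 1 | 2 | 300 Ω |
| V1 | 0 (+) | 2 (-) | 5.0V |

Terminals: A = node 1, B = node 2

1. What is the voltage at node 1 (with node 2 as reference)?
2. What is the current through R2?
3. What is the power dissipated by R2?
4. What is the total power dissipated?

Nodal analysis, taking node 2 as the 0 V reference.
Source V1 fixes V_0 = 5 V.
KCL at each unknown node (sum of currents leaving = 0; resistances in Ω):
  Node 1: (V_1 - 5)/150 + (V_1 - 0)/300 = 0
Collecting terms: 0.01 × V_1 = 0.03333  =>  V_1 = 3.333 V
Part 1:
  Read off the nodal solution: V_1 = 3.333 V
Part 2:
  I_R2 = (V_1 - V_2)/R2 = (3.333 - 0)/300 = 0.01111 A
  Magnitude: I_R2 = 0.01111 A
Part 3:
  I_R2 = (V_1 - V_2)/R2 = (3.333 - 0)/300 = 0.01111 A
  P_R2 = I_R2² × R2 = (0.01111)² × 300 = 0.03704 W
Part 4:
  Power in each resistor, P = (ΔV)²/R:
    P_R1 = (5 - 3.333)²/150 = 0.01852 W
    P_R2 = (3.333 - 0)²/300 = 0.03704 W
  P_total = P_R1 + P_R2 = 0.05556 W

Final answers:
1. V_1 = 3.333 V
2. I_R2 = 0.01111 A
3. P_R2 = 0.03704 W
4. P_total = 0.05556 W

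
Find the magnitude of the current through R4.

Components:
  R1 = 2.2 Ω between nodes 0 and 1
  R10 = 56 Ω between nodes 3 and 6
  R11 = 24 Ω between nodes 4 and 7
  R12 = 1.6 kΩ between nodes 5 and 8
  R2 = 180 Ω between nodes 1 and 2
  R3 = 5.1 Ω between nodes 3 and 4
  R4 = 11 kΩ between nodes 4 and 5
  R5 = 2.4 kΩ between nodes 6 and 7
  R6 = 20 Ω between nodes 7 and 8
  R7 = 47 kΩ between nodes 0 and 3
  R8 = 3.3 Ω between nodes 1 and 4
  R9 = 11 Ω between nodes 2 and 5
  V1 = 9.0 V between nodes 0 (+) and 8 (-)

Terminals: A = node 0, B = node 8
Nodal analysis, taking node 8 as the 0 V reference.
Source V1 fixes V_0 = 9 V.
KCL at each unknown node (sum of currents leaving = 0; resistances in Ω):
  Node 1: (V_1 - 9)/2.2 + (V_1 - V_2)/180 + (V_1 - V_4)/3.3 = 0
  Node 2: (V_2 - V_1)/180 + (V_2 - V_5)/11 = 0
  Node 3: (V_3 - V_4)/5.1 + (V_3 - 9)/47000 + (V_3 - V_6)/56 = 0
  Node 4: (V_4 - V_3)/5.1 + (V_4 - V_5)/11000 + (V_4 - V_1)/3.3 + (V_4 - V_7)/24 = 0
  Node 5: (V_5 - V_4)/11000 + (V_5 - V_2)/11 + (V_5 - 0)/1600 = 0
  Node 6: (V_6 - V_7)/2400 + (V_6 - V_3)/56 = 0
  Node 7: (V_7 - V_6)/2400 + (V_7 - 0)/20 + (V_7 - V_4)/24 = 0
Collecting terms (coefficients in siemens):
  0.7631·V_1 - 0.005556·V_2 - 0.303·V_4 = 4.091
  0.09646·V_2 - 0.005556·V_1 - 0.09091·V_5 = 0
  0.214·V_3 - 0.1961·V_4 - 0.01786·V_6 = 0.0001915
  0.5409·V_4 - 0.303·V_1 - 0.1961·V_3 - 0.00009091·V_5 - 0.04167·V_7 = 0
  0.09162·V_5 - 0.09091·V_2 - 0.00009091·V_4 = 0
  0.01827·V_6 - 0.01786·V_3 - 0.0004167·V_7 = 0
  0.09208·V_7 - 0.04167·V_4 - 0.0004167·V_6 = 0
Solving these 7 simultaneous equations (Gaussian elimination) gives:
  V_1 = 8.588 V, V_2 = 7.729 V, V_3 = 7.977 V, V_4 = 7.986 V
  V_5 = 7.677 V, V_6 = 7.878 V, V_7 = 3.649 V
I_R4 = (V_4 - V_5)/R4 = (7.986 - 7.677)/11000 = 0.00002809 A
|I_R4| = 0.00002809 A

Final answer: |I_R4| = 2.809e-05 A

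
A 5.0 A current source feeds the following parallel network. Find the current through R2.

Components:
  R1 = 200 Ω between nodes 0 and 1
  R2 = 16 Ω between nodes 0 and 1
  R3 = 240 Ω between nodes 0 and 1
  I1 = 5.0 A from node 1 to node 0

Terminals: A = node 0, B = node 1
All resistors sit directly between nodes 0 and 1, so they are in parallel and share one voltage V; the full source current 5 A splits among them.
1/R_par = 1/200 + 1/16 + 1/240 = 0.07167 S  =>  R_par = 13.95 Ω
V = I × R_par = 5 × 13.95 = 69.77 V
I_R2 = V/R2 = 69.77/16 = 4.36 A

Final answer: 4.36 A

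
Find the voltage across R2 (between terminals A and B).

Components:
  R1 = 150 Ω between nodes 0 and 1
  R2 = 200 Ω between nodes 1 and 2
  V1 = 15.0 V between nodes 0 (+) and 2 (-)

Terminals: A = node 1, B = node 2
R1 and R2 are in series across V1 (node 0 → node 1 → node 2), and the output A–B is taken across R2, so this is a voltage divider.
Series current: I = V1/(R1 + R2) = 15/(150 + 200) = 15/350 = 0.04286 A
V_R2 = I × R2 = V1 × R2/(R1 + R2) = 15 × 200/350 = 8.571 V

Final answer: 8.571 V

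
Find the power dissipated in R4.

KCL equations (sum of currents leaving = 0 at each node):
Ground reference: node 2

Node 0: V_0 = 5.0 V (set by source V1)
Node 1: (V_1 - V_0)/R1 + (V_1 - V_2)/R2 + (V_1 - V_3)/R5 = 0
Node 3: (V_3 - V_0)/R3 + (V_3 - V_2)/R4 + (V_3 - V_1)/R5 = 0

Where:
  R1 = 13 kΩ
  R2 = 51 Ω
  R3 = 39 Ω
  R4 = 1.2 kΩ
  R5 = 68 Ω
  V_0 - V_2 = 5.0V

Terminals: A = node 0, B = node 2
Nodal analysis, taking node 2 as the 0 V reference.
Source V1 fixes V_0 = 5 V.
KCL at each unknown node (sum of currents leaving = 0; resistances in Ω):
  Node 1: (V_1 - 5)/13000 + (V_1 - 0)/51 + (V_1 - V_3)/68 = 0
  Node 3: (V_3 - 5)/39 + (V_3 - 0)/1200 + (V_3 - V_1)/68 = 0
Collecting terms (coefficients in siemens):
  0.03439·V_1 - 0.01471·V_3 = 0.0003846
  0.04118·V_3 - 0.01471·V_1 = 0.1282
Determinant D = (0.03439)(0.04118) - (-0.01471)(-0.01471) = 0.0012
V_1 = [(0.0003846)(0.04118) - (-0.01471)(0.1282)]/D = 1.584 V
V_3 = [(0.03439)(0.1282) - (0.0003846)(-0.01471)]/D = 3.679 V
I_R4 = (V_2 - V_3)/R4 = (0 - 3.679)/1200 = -0.003066 A
P_R4 = I_R4² × R4 = (-0.003066)² × 1200 = 0.01128 W

Final answer: 0.01128 W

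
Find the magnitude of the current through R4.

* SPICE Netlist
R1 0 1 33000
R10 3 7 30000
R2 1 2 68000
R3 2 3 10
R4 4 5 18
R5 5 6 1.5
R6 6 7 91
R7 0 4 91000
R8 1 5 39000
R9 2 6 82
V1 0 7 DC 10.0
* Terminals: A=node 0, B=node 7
Nodal analysis, taking node 7 as the 0 V reference.
Source V1 fixes V_0 = 10 V.
KCL at each unknown node (sum of currents leaving = 0; resistances in Ω):
  Node 1: (V_1 - 10)/33000 + (V_1 - V_2)/68000 + (V_1 - V_5)/39000 = 0
  Node 2: (V_2 - V_1)/68000 + (V_2 - V_3)/10 + (V_2 - V_6)/82 = 0
  Node 3: (V_3 - V_2)/10 + (V_3 - 0)/30000 = 0
  Node 4: (V_4 - V_5)/18 + (V_4 - 10)/91000 = 0
  Node 5: (V_5 - V_4)/18 + (V_5 - V_6)/1.5 + (V_5 - V_1)/39000 = 0
  Node 6: (V_6 - V_5)/1.5 + (V_6 - 0)/91 + (V_6 - V_2)/82 = 0
Collecting terms (coefficients in siemens):
  0.00007065·V_1 - 0.00001471·V_2 - 0.00002564·V_5 = 0.000303
  0.1122·V_2 - 0.00001471·V_1 - 0.1·V_3 - 0.0122·V_6 = 0
  0.1·V_3 - 0.1·V_2 = 0
  0.05557·V_4 - 0.05556·V_5 = 0.0001099
  0.7222·V_5 - 0.00002564·V_1 - 0.05556·V_4 - 0.6667·V_6 = 0
  0.6899·V_6 - 0.0122·V_2 - 0.6667·V_5 = 0
Solving these 6 simultaneous equations (Gaussian elimination) gives:
  V_1 = 4.305 V, V_2 = 0.03065 V, V_3 = 0.03064 V, V_4 = 0.02789 V
  V_5 = 0.02591 V, V_6 = 0.02558 V
I_R4 = (V_4 - V_5)/R4 = (0.02789 - 0.02591)/18 = 0.0001096 A
|I_R4| = 0.0001096 A

Final answer: |I_R4| = 0.0001096 A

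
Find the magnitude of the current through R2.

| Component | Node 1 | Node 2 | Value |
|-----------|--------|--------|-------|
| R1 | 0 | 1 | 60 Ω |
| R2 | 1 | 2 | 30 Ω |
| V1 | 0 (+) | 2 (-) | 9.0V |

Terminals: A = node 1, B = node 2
Nodal analysis, taking node 2 as the 0 V reference.
Source V1 fixes V_0 = 9 V.
KCL at each unknown node (sum of currents leaving = 0; resistances in Ω):
  Node 1: (V_1 - 9)/60 + (V_1 - 0)/30 = 0
Collecting terms: 0.05 × V_1 = 0.15  =>  V_1 = 3 V
I_R2 = (V_1 - V_2)/R2 = (3 - 0)/30 = 0.1 A
|I_R2| = 0.1 A

Final answer: |I_R2| = 0.1 A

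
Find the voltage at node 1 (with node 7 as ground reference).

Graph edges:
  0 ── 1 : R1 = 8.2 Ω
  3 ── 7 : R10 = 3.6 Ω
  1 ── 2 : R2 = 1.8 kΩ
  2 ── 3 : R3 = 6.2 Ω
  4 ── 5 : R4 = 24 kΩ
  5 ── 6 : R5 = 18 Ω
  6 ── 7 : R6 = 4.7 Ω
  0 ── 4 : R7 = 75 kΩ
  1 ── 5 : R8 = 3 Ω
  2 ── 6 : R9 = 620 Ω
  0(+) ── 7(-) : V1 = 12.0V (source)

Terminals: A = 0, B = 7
Nodal analysis, taking node 7 as the 0 V reference.
Source V1 fixes V_0 = 12 V.
KCL at each unknown node (sum of currents leaving = 0; resistances in Ω):
  Node 1: (V_1 - 12)/8.2 + (V_1 - V_2)/1800 + (V_1 - V_5)/3 = 0
  Node 2: (V_2 - V_1)/1800 + (V_2 - V_3)/6.2 + (V_2 - V_6)/620 = 0
  Node 3: (V_3 - V_2)/6.2 + (V_3 - 0)/3.6 = 0
  Node 4: (V_4 - V_5)/24000 + (V_4 - 12)/75000 = 0
  Node 5: (V_5 - V_4)/24000 + (V_5 - V_6)/18 + (V_5 - V_1)/3 = 0
  Node 6: (V_6 - V_5)/18 + (V_6 - 0)/4.7 + (V_6 - V_2)/620 = 0
Collecting terms (coefficients in siemens):
  0.4558·V_1 - 0.0005556·V_2 - 0.3333·V_5 = 1.463
  0.1635·V_2 - 0.0005556·V_1 - 0.1613·V_3 - 0.001613·V_6 = 0
  0.4391·V_3 - 0.1613·V_2 = 0
  0.000055·V_4 - 0.00004167·V_5 = 0.00016
  0.3889·V_5 - 0.3333·V_1 - 0.00004167·V_4 - 0.05556·V_6 = 0
  0.2699·V_6 - 0.001613·V_2 - 0.05556·V_5 = 0
Solving these 6 simultaneous equations (Gaussian elimination) gives:
  V_1 = 9.064 V, V_2 = 0.07382 V, V_3 = 0.02712 V, V_4 = 8.973 V
  V_5 = 8.004 V, V_6 = 1.648 V
The requested potential is V_1 = 9.064 V.

Final answer: V_1 = 9.064 V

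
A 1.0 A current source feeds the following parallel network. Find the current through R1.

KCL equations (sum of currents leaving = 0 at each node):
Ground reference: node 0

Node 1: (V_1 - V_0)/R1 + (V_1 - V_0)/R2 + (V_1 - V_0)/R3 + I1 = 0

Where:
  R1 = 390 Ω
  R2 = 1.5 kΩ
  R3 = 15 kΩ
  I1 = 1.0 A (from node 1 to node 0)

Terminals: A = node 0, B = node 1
All resistors sit directly between nodes 0 and 1, so they are in parallel and share one voltage V; the full source current 1 A splits among them.
1/R_par = 1/390 + 1/1500 + 1/15000 = 0.003297 S  =>  R_par = 303.3 Ω
V = I × R_par = 1 × 303.3 = 303.3 V
I_R1 = V/R1 = 303.3/390 = 0.7776 A

Final answer: 0.7776 A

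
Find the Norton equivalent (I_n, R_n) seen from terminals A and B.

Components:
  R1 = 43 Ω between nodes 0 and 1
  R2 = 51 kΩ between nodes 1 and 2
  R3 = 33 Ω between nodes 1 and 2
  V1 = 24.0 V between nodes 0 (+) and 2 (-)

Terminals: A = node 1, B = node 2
Find the Thévenin equivalent first; then I_n = V_th/R_th and R_n = R_th.
Step 1 — V_th is the open-circuit voltage V_A - V_B (nothing connected across the terminals).
Nodal analysis, taking node 2 as the 0 V reference.
Source V1 fixes V_0 = 24 V.
KCL at each unknown node (sum of currents leaving = 0; resistances in Ω):
  Node 1: (V_1 - 24)/43 + (V_1 - 0)/51000 + (V_1 - 0)/33 = 0
Collecting terms: 0.05358 × V_1 = 0.5581  =>  V_1 = 10.42 V
V_th = V_1 - V_2 = 10.42 - 0 = 10.42 V
Step 2 — R_th: zero the source — replace V1 by a short circuit (node 2 merges into node 0) — and find the resistance seen between A (node 1) and B (node 0).
Reduce the network between node 1 (A) and node 0 (B) by series/parallel combination:
  Rp1 = R1 ‖ R2 ‖ R3 (parallel, all between nodes 0 and 1) = 1/(1/43 + 1/51000 + 1/33) = 18.66 Ω
R_th = 18.66 Ω
I_n = V_th/R_th = 10.42/18.66 = 0.5581 A, and R_n = R_th = 18.66 Ω

Final answer: I_n = 0.5581 A, R_n = 18.66 Ω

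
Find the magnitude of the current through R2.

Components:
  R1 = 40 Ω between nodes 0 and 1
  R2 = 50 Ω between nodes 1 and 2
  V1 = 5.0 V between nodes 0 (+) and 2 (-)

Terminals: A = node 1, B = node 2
Nodal analysis, taking node 2 as the 0 V reference.
Source V1 fixes V_0 = 5 V.
KCL at each unknown node (sum of currents leaving = 0; resistances in Ω):
  Node 1: (V_1 - 5)/40 + (V_1 - 0)/50 = 0
Collecting terms: 0.045 × V_1 = 0.125  =>  V_1 = 2.778 V
I_R2 = (V_1 - V_2)/R2 = (2.778 - 0)/50 = 0.05556 A
|I_R2| = 0.05556 A

Final answer: |I_R2| = 0.05556 A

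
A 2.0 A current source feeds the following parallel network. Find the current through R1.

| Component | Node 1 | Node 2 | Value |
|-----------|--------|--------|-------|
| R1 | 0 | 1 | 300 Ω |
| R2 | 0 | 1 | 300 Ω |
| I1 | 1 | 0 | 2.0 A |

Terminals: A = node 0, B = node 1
All resistors sit directly between nodes 0 and 1, so they are in parallel and share one voltage V; the full source current 2 A splits among them.
1/R_par = 1/300 + 1/300 = 0.006667 S  =>  R_par = 150 Ω
V = I × R_par = 2 × 150 = 300 V
I_R1 = V/R1 = 300/300 = 1 A

Final answer: 1 A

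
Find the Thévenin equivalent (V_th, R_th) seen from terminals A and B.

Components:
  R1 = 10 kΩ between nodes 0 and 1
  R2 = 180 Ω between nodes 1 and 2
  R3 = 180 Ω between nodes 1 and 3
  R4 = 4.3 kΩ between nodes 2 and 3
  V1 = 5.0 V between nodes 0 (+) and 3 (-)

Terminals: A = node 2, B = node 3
Step 1 — V_th is the open-circuit voltage V_A - V_B (nothing connected across the terminals).
Nodal analysis, taking node 3 as the 0 V reference.
Source V1 fixes V_0 = 5 V.
KCL at each unknown node (sum of currents leaving = 0; resistances in Ω):
  Node 1: (V_1 - 5)/10000 + (V_1 - V_2)/180 + (V_1 - 0)/180 = 0
  Node 2: (V_2 - V_1)/180 + (V_2 - 0)/4300 = 0
Collecting terms (coefficients in siemens):
  0.01121·V_1 - 0.005556·V_2 = 0.0005
  0.005788·V_2 - 0.005556·V_1 = 0
Determinant D = (0.01121)(0.005788) - (-0.005556)(-0.005556) = 0.00003403
V_1 = [(0.0005)(0.005788) - (-0.005556)(0)]/D = 0.08505 V
V_2 = [(0.01121)(0) - (0.0005)(-0.005556)]/D = 0.08163 V
V_th = V_2 - V_3 = 0.08163 - 0 = 0.08163 V
Step 2 — R_th: zero the source — replace V1 by a short circuit (node 3 merges into node 0) — and find the resistance seen between A (node 2) and B (node 0).
Reduce the network between node 2 (A) and node 0 (B) by series/parallel combination:
  Rp1 = R1 ‖ R3 (parallel, both between nodes 0 and 1) = 1/(1/10000 + 1/180) = 176.8 Ω
  Rs1 = R2 + Rp1 (series, joined only at node 1) = 180 + 176.8 = 356.8 Ω
  Rp2 = R4 ‖ Rs1 (parallel, both between nodes 0 and 2) = 1/(1/4300 + 1/356.8) = 329.5 Ω
R_th = 329.5 Ω

Final answer: V_th = 0.08163 V, R_th = 329.5 Ω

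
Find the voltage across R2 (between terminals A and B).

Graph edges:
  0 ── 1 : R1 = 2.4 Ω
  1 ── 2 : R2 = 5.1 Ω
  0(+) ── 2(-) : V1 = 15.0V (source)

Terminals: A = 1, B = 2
R1 and R2 are in series across V1 (node 0 → node 1 → node 2), and the output A–B is taken across R2, so this is a voltage divider.
Series current: I = V1/(R1 + R2) = 15/(2.4 + 5.1) = 15/7.5 = 2 A
V_R2 = I × R2 = V1 × R2/(R1 + R2) = 15 × 5.1/7.5 = 10.2 V

Final answer: 10.2 V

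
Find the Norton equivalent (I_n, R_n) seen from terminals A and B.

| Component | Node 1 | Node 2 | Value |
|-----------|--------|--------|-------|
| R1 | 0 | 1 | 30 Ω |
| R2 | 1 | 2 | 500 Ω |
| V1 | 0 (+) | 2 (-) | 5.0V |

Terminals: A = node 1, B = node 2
Find the Thévenin equivalent first; then I_n = V_th/R_th and R_n = R_th.
Step 1 — V_th is the open-circuit voltage V_A - V_B (nothing connected across the terminals).
Nodal analysis, taking node 2 as the 0 V reference.
Source V1 fixes V_0 = 5 V.
KCL at each unknown node (sum of currents leaving = 0; resistances in Ω):
  Node 1: (V_1 - 5)/30 + (V_1 - 0)/500 = 0
Collecting terms: 0.03533 × V_1 = 0.1667  =>  V_1 = 4.717 V
V_th = V_1 - V_2 = 4.717 - 0 = 4.717 V
Step 2 — R_th: zero the source — replace V1 by a short circuit (node 2 merges into node 0) — and find the resistance seen between A (node 1) and B (node 0).
Reduce the network between node 1 (A) and node 0 (B) by series/parallel combination:
  Rp1 = R1 ‖ R2 (parallel, both between nodes 0 and 1) = 1/(1/30 + 1/500) = 28.3 Ω
R_th = 28.3 Ω
I_n = V_th/R_th = 4.717/28.3 = 0.1667 A, and R_n = R_th = 28.3 Ω

Final answer: I_n = 0.1667 A, R_n = 28.3 Ω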